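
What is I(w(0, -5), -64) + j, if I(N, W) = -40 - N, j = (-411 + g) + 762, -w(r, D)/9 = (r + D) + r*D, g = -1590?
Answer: -1324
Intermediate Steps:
w(r, D) = -9*D - 9*r - 9*D*r (w(r, D) = -9*((r + D) + r*D) = -9*((D + r) + D*r) = -9*(D + r + D*r) = -9*D - 9*r - 9*D*r)
j = -1239 (j = (-411 - 1590) + 762 = -2001 + 762 = -1239)
I(w(0, -5), -64) + j = (-40 - (-9*(-5) - 9*0 - 9*(-5)*0)) - 1239 = (-40 - (45 + 0 + 0)) - 1239 = (-40 - 1*45) - 1239 = (-40 - 45) - 1239 = -85 - 1239 = -1324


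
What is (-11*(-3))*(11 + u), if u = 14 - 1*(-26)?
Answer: 1683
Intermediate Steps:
u = 40 (u = 14 + 26 = 40)
(-11*(-3))*(11 + u) = (-11*(-3))*(11 + 40) = 33*51 = 1683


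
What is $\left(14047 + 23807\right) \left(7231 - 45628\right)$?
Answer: $-1453480038$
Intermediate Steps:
$\left(14047 + 23807\right) \left(7231 - 45628\right) = 37854 \left(-38397\right) = -1453480038$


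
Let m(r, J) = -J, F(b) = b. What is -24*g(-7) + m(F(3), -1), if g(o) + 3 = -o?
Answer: -95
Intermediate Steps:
g(o) = -3 - o
-24*g(-7) + m(F(3), -1) = -24*(-3 - 1*(-7)) - 1*(-1) = -24*(-3 + 7) + 1 = -24*4 + 1 = -96 + 1 = -95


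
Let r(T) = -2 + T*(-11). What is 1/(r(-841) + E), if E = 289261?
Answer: 1/298510 ≈ 3.3500e-6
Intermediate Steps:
r(T) = -2 - 11*T
1/(r(-841) + E) = 1/((-2 - 11*(-841)) + 289261) = 1/((-2 + 9251) + 289261) = 1/(9249 + 289261) = 1/298510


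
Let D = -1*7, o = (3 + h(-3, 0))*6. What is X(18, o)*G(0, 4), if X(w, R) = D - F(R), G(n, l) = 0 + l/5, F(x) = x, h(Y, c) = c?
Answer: -20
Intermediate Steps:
G(n, l) = l/5 (G(n, l) = 0 + l*(⅕) = 0 + l/5 = l/5)
o = 18 (o = (3 + 0)*6 = 3*6 = 18)
D = -7
X(w, R) = -7 - R
X(18, o)*G(0, 4) = (-7 - 1*18)*((⅕)*4) = (-7 - 18)*(⅘) = -25*⅘ = -20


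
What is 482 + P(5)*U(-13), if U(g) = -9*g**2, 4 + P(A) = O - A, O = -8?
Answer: 26339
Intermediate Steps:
P(A) = -12 - A (P(A) = -4 + (-8 - A) = -12 - A)
482 + P(5)*U(-13) = 482 + (-12 - 1*5)*(-9*(-13)**2) = 482 + (-12 - 5)*(-9*169) = 482 - 17*(-1521) = 482 + 25857 = 26339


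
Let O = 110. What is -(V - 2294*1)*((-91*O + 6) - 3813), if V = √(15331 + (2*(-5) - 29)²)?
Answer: -31696198 + 27634*√4213 ≈ -2.9903e+7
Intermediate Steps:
V = 2*√4213 (V = √(15331 + (-10 - 29)²) = √(15331 + (-39)²) = √(15331 + 1521) = √16852 = 2*√4213 ≈ 129.82)
-(V - 2294*1)*((-91*O + 6) - 3813) = -(2*√4213 - 2294*1)*((-91*110 + 6) - 3813) = -(2*√4213 - 2294)*((-10010 + 6) - 3813) = -(-2294 + 2*√4213)*(-10004 - 3813) = -(-2294 + 2*√4213)*(-13817) = -(31696198 - 27634*√4213) = -31696198 + 27634*√4213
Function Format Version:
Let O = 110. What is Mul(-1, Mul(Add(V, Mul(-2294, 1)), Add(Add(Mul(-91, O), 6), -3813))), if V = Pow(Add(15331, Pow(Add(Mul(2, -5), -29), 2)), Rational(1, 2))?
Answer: Add(-31696198, Mul(27634, Pow(4213, Rational(1, 2)))) ≈ -2.9903e+7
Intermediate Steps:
V = Mul(2, Pow(4213, Rational(1, 2))) (V = Pow(Add(15331, Pow(Add(-10, -29), 2)), Rational(1, 2)) = Pow(Add(15331, Pow(-39, 2)), Rational(1, 2)) = Pow(Add(15331, 1521), Rational(1, 2)) = Pow(16852, Rational(1, 2)) = Mul(2, Pow(4213, Rational(1, 2))) ≈ 129.82)
Mul(-1, Mul(Add(V, Mul(-2294, 1)), Add(Add(Mul(-91, O), 6), -3813))) = Mul(-1, Mul(Add(Mul(2, Pow(4213, Rational(1, 2))), Mul(-2294, 1)), Add(Add(Mul(-91, 110), 6), -3813))) = Mul(-1, Mul(Add(Mul(2, Pow(4213, Rational(1, 2))), -2294), Add(Add(-10010, 6), -3813))) = Mul(-1, Mul(Add(-2294, Mul(2, Pow(4213, Rational(1, 2)))), Add(-10004, -3813))) = Mul(-1, Mul(Add(-2294, Mul(2, Pow(4213, Rational(1, 2)))), -13817)) = Mul(-1, Add(31696198, Mul(-27634, Pow(4213, Rational(1, 2))))) = Add(-31696198, Mul(27634, Pow(4213, Rational(1, 2))))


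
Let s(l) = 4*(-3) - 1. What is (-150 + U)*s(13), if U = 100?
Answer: 650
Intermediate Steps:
s(l) = -13 (s(l) = -12 - 1 = -13)
(-150 + U)*s(13) = (-150 + 100)*(-13) = -50*(-13) = 650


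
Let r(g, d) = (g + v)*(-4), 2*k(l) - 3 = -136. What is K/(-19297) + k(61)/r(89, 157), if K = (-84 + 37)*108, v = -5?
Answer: 853939/1852512 ≈ 0.46096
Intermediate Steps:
k(l) = -133/2 (k(l) = 3/2 + (½)*(-136) = 3/2 - 68 = -133/2)
r(g, d) = 20 - 4*g (r(g, d) = (g - 5)*(-4) = (-5 + g)*(-4) = 20 - 4*g)
K = -5076 (K = -47*108 = -5076)
K/(-19297) + k(61)/r(89, 157) = -5076/(-19297) - 133/(2*(20 - 4*89)) = -5076*(-1/19297) - 133/(2*(20 - 356)) = 5076/19297 - 133/2/(-336) = 5076/19297 - 133/2*(-1/336) = 5076/19297 + 19/96 = 853939/1852512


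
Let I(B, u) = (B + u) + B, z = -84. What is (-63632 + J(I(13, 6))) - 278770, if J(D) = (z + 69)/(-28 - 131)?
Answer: -18147301/53 ≈ -3.4240e+5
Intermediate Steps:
I(B, u) = u + 2*B
J(D) = 5/53 (J(D) = (-84 + 69)/(-28 - 131) = -15/(-159) = -15*(-1/159) = 5/53)
(-63632 + J(I(13, 6))) - 278770 = (-63632 + 5/53) - 278770 = -3372491/53 - 278770 = -18147301/53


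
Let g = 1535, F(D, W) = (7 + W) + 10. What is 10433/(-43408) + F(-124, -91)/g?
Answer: -19226847/66631280 ≈ -0.28856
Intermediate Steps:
F(D, W) = 17 + W
10433/(-43408) + F(-124, -91)/g = 10433/(-43408) + (17 - 91)/1535 = 10433*(-1/43408) - 74*1/1535 = -10433/43408 - 74/1535 = -19226847/66631280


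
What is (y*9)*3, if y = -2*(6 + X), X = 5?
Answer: -594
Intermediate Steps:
y = -22 (y = -2*(6 + 5) = -2*11 = -22)
(y*9)*3 = -22*9*3 = -198*3 = -594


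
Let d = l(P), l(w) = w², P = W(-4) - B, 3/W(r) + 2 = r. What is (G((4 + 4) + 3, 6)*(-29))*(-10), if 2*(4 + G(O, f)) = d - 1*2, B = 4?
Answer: 5945/4 ≈ 1486.3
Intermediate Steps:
W(r) = 3/(-2 + r)
P = -9/2 (P = 3/(-2 - 4) - 1*4 = 3/(-6) - 4 = 3*(-⅙) - 4 = -½ - 4 = -9/2 ≈ -4.5000)
d = 81/4 (d = (-9/2)² = 81/4 ≈ 20.250)
G(O, f) = 41/8 (G(O, f) = -4 + (81/4 - 1*2)/2 = -4 + (81/4 - 2)/2 = -4 + (½)*(73/4) = -4 + 73/8 = 41/8)
(G((4 + 4) + 3, 6)*(-29))*(-10) = ((41/8)*(-29))*(-10) = -1189/8*(-10) = 5945/4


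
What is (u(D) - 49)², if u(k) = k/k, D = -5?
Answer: 2304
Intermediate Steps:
u(k) = 1
(u(D) - 49)² = (1 - 49)² = (-48)² = 2304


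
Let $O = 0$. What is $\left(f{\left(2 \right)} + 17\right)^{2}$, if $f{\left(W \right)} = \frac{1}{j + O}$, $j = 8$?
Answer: $\frac{18769}{64} \approx 293.27$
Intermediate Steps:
$f{\left(W \right)} = \frac{1}{8}$ ($f{\left(W \right)} = \frac{1}{8 + 0} = \frac{1}{8}$)
$\left(f{\left(2 \right)} + 17\right)^{2} = \left(\frac{1}{8} + 17\right)^{2} = \left(\frac{137}{8}\right)^{2} = \frac{18769}{64}$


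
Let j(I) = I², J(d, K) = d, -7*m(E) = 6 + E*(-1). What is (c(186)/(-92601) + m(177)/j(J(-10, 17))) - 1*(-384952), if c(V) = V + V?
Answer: 8317624560257/21606900 ≈ 3.8495e+5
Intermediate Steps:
m(E) = -6/7 + E/7 (m(E) = -(6 + E*(-1))/7 = -(6 - E)/7 = -6/7 + E/7)
c(V) = 2*V
(c(186)/(-92601) + m(177)/j(J(-10, 17))) - 1*(-384952) = ((2*186)/(-92601) + (-6/7 + (⅐)*177)/((-10)²)) - 1*(-384952) = (372*(-1/92601) + (-6/7 + 177/7)/100) + 384952 = (-124/30867 + (171/7)*(1/100)) + 384952 = (-124/30867 + 171/700) + 384952 = 5191457/21606900 + 384952 = 8317624560257/21606900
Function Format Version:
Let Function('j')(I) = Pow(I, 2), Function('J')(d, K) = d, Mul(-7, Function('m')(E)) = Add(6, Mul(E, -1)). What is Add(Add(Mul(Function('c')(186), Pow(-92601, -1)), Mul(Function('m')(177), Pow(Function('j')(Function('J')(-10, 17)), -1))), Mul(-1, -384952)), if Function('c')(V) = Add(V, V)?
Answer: Rational(8317624560257, 21606900) ≈ 3.8495e+5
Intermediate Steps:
Function('m')(E) = Add(Rational(-6, 7), Mul(Rational(1, 7), E)) (Function('m')(E) = Mul(Rational(-1, 7), Add(6, Mul(E, -1))) = Mul(Rational(-1, 7), Add(6, Mul(-1, E))) = Add(Rational(-6, 7), Mul(Rational(1, 7), E)))
Function('c')(V) = Mul(2, V)
Add(Add(Mul(Function('c')(186), Pow(-92601, -1)), Mul(Function('m')(177), Pow(Function('j')(Function('J')(-10, 17)), -1))), Mul(-1, -384952)) = Add(Add(Mul(Mul(2, 186), Pow(-92601, -1)), Mul(Add(Rational(-6, 7), Mul(Rational(1, 7), 177)), Pow(Pow(-10, 2), -1))), Mul(-1, -384952)) = Add(Add(Mul(372, Rational(-1, 92601)), Mul(Add(Rational(-6, 7), Rational(177, 7)), Pow(100, -1))), 384952) = Add(Add(Rational(-124, 30867), Mul(Rational(171, 7), Rational(1, 100))), 384952) = Add(Add(Rational(-124, 30867), Rational(171, 700)), 384952) = Add(Rational(5191457, 21606900), 384952) = Rational(8317624560257, 21606900)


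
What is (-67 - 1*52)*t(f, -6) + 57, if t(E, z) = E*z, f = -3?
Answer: -2085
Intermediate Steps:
(-67 - 1*52)*t(f, -6) + 57 = (-67 - 1*52)*(-3*(-6)) + 57 = (-67 - 52)*18 + 57 = -119*18 + 57 = -2142 + 57 = -2085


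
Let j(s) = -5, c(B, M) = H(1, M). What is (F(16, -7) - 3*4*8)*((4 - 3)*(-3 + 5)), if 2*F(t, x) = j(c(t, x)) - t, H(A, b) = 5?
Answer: -213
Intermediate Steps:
c(B, M) = 5
F(t, x) = -5/2 - t/2 (F(t, x) = (-5 - t)/2 = -5/2 - t/2)
(F(16, -7) - 3*4*8)*((4 - 3)*(-3 + 5)) = ((-5/2 - ½*16) - 3*4*8)*((4 - 3)*(-3 + 5)) = ((-5/2 - 8) - 12*8)*(1*2) = (-21/2 - 96)*2 = -213/2*2 = -213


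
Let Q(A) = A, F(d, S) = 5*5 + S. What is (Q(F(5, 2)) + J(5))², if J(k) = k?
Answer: 1024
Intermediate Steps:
F(d, S) = 25 + S
(Q(F(5, 2)) + J(5))² = ((25 + 2) + 5)² = (27 + 5)² = 32² = 1024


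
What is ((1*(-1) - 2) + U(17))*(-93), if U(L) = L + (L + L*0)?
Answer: -2883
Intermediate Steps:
U(L) = 2*L (U(L) = L + (L + 0) = L + L = 2*L)
((1*(-1) - 2) + U(17))*(-93) = ((1*(-1) - 2) + 2*17)*(-93) = ((-1 - 2) + 34)*(-93) = (-3 + 34)*(-93) = 31*(-93) = -2883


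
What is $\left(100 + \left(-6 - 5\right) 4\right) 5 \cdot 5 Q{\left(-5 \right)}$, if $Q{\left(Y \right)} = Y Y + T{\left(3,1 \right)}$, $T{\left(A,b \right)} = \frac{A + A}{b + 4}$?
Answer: $36680$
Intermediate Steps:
$T{\left(A,b \right)} = \frac{2 A}{4 + b}$
$Q{\left(Y \right)} = \frac{6}{5} + Y^{2}$ ($Q{\left(Y \right)} = Y Y + 2 \cdot 3 \frac{1}{4 + 1} = Y^{2} + 2 \cdot 3 \cdot \frac{1}{5} = Y^{2} + \frac{6}{5} = \frac{6}{5} + Y^{2}$)
$\left(100 + \left(-6 - 5\right) 4\right) 5 \cdot 5 Q{\left(-5 \right)} = \left(100 + \left(-6 - 5\right) 4\right) 5 \cdot 5 \left(\frac{6}{5} + \left(-5\right)^{2}\right) = \left(100 - 44\right) 25 \left(\frac{6}{5} + 25\right) = \left(100 - 44\right) 25 \cdot \frac{131}{5} = 56 \cdot 655 = 36680$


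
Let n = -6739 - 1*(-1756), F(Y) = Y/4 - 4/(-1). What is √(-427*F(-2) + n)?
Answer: I*√25910/2 ≈ 80.483*I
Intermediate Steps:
F(Y) = 4 + Y/4 (F(Y) = Y*(¼) - 4*(-1) = Y/4 + 4 = 4 + Y/4)
n = -4983 (n = -6739 + 1756 = -4983)
√(-427*F(-2) + n) = √(-427*(4 + (¼)*(-2)) - 4983) = √(-427*(4 - ½) - 4983) = √(-427*7/2 - 4983) = √(-2989/2 - 4983) = √(-12955/2) = I*√25910/2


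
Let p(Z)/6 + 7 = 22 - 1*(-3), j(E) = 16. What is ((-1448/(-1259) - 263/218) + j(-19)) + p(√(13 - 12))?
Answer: 34017835/274462 ≈ 123.94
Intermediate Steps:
p(Z) = 108 (p(Z) = -42 + 6*(22 - 1*(-3)) = -42 + 6*(22 + 3) = -42 + 6*25 = -42 + 150 = 108)
((-1448/(-1259) - 263/218) + j(-19)) + p(√(13 - 12)) = ((-1448/(-1259) - 263/218) + 16) + 108 = ((-1448*(-1/1259) - 263*1/218) + 16) + 108 = ((1448/1259 - 263/218) + 16) + 108 = (-15453/274462 + 16) + 108 = 4375939/274462 + 108 = 34017835/274462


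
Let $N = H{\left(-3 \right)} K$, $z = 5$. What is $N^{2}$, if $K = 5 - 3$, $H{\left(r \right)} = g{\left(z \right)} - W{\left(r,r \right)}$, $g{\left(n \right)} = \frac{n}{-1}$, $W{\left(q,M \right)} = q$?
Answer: $16$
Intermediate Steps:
$g{\left(n \right)} = - n$ ($g{\left(n \right)} = n \left(-1\right) = - n$)
$H{\left(r \right)} = -5 - r$ ($H{\left(r \right)} = \left(-1\right) 5 - r = -5 - r$)
$K = 2$ ($K = 5 - 3 = 2$)
$N = -4$ ($N = \left(-5 - -3\right) 2 = \left(-5 + 3\right) 2 = \left(-2\right) 2 = -4$)
$N^{2} = \left(-4\right)^{2} = 16$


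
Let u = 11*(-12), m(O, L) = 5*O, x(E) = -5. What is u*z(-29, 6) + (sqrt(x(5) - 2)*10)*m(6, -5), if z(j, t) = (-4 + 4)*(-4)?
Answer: 300*I*sqrt(7) ≈ 793.73*I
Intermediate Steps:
z(j, t) = 0 (z(j, t) = 0*(-4) = 0)
u = -132
u*z(-29, 6) + (sqrt(x(5) - 2)*10)*m(6, -5) = -132*0 + (sqrt(-5 - 2)*10)*(5*6) = 0 + (sqrt(-7)*10)*30 = 0 + ((I*sqrt(7))*10)*30 = 0 + (10*I*sqrt(7))*30 = 0 + 300*I*sqrt(7) = 300*I*sqrt(7)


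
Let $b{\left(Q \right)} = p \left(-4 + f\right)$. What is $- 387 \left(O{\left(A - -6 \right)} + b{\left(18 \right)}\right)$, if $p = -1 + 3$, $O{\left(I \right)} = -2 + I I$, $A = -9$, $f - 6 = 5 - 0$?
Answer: $-8127$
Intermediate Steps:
$f = 11$ ($f = 6 + \left(5 - 0\right) = 6 + \left(5 + 0\right) = 6 + 5 = 11$)
$O{\left(I \right)} = -2 + I^{2}$
$p = 2$
$b{\left(Q \right)} = 14$ ($b{\left(Q \right)} = 2 \left(-4 + 11\right) = 2 \cdot 7 = 14$)
$- 387 \left(O{\left(A - -6 \right)} + b{\left(18 \right)}\right) = - 387 \left(\left(-2 + \left(-9 - -6\right)^{2}\right) + 14\right) = - 387 \left(\left(-2 + \left(-9 + 6\right)^{2}\right) + 14\right) = - 387 \left(\left(-2 + \left(-3\right)^{2}\right) + 14\right) = - 387 \left(\left(-2 + 9\right) + 14\right) = - 387 \left(7 + 14\right) = \left(-387\right) 21 = -8127$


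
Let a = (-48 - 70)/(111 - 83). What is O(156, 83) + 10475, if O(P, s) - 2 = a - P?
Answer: 144435/14 ≈ 10317.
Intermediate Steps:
a = -59/14 (a = -118/28 = -118*1/28 = -59/14 ≈ -4.2143)
O(P, s) = -31/14 - P (O(P, s) = 2 + (-59/14 - P) = -31/14 - P)
O(156, 83) + 10475 = (-31/14 - 1*156) + 10475 = (-31/14 - 156) + 10475 = -2215/14 + 10475 = 144435/14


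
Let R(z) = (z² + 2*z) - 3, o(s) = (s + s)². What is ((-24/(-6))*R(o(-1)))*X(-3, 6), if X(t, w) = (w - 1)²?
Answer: 2100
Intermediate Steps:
o(s) = 4*s² (o(s) = (2*s)² = 4*s²)
X(t, w) = (-1 + w)²
R(z) = -3 + z² + 2*z
((-24/(-6))*R(o(-1)))*X(-3, 6) = ((-24/(-6))*(-3 + (4*(-1)²)² + 2*(4*(-1)²)))*(-1 + 6)² = ((-24*(-⅙))*(-3 + (4*1)² + 2*(4*1)))*5² = (4*(-3 + 4² + 2*4))*25 = (4*(-3 + 16 + 8))*25 = (4*21)*25 = 84*25 = 2100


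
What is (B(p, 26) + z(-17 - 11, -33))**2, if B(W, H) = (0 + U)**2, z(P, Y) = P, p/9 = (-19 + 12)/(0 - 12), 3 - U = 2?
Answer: 729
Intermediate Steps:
U = 1 (U = 3 - 1*2 = 3 - 2 = 1)
p = 21/4 (p = 9*((-19 + 12)/(0 - 12)) = 9*(-7/(-12)) = 9*(-7*(-1/12)) = 9*(7/12) = 21/4 ≈ 5.2500)
B(W, H) = 1 (B(W, H) = (0 + 1)**2 = 1**2 = 1)
(B(p, 26) + z(-17 - 11, -33))**2 = (1 + (-17 - 11))**2 = (1 - 28)**2 = (-27)**2 = 729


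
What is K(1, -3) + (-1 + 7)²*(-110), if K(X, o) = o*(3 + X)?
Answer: -3972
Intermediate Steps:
K(1, -3) + (-1 + 7)²*(-110) = -3*(3 + 1) + (-1 + 7)²*(-110) = -3*4 + 6²*(-110) = -12 + 36*(-110) = -12 - 3960 = -3972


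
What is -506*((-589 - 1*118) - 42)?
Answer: 378994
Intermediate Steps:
-506*((-589 - 1*118) - 42) = -506*((-589 - 118) - 42) = -506*(-707 - 42) = -506*(-749) = 378994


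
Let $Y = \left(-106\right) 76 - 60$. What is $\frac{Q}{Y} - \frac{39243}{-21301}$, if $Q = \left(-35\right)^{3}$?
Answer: $\frac{1231776563}{172878916} \approx 7.1251$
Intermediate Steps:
$Q = -42875$
$Y = -8116$ ($Y = -8056 - 60 = -8116$)
$\frac{Q}{Y} - \frac{39243}{-21301} = - \frac{42875}{-8116} - \frac{39243}{-21301} = \left(-42875\right) \left(- \frac{1}{8116}\right) - - \frac{39243}{21301} = \frac{42875}{8116} + \frac{39243}{21301} = \frac{1231776563}{172878916}$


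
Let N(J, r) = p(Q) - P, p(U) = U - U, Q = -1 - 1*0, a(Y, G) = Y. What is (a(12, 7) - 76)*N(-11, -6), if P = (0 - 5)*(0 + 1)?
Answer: -320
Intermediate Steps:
Q = -1 (Q = -1 + 0 = -1)
p(U) = 0
P = -5 (P = -5*1 = -5)
N(J, r) = 5 (N(J, r) = 0 - 1*(-5) = 0 + 5 = 5)
(a(12, 7) - 76)*N(-11, -6) = (12 - 76)*5 = -64*5 = -320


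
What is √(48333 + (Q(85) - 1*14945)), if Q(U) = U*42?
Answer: √36958 ≈ 192.24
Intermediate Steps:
Q(U) = 42*U
√(48333 + (Q(85) - 1*14945)) = √(48333 + (42*85 - 1*14945)) = √(48333 + (3570 - 14945)) = √(48333 - 11375) = √36958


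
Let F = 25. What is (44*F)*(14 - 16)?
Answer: -2200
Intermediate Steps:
(44*F)*(14 - 16) = (44*25)*(14 - 16) = 1100*(-2) = -2200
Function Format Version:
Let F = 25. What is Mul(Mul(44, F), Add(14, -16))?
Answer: -2200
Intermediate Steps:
Mul(Mul(44, F), Add(14, -16)) = Mul(Mul(44, 25), Add(14, -16)) = Mul(1100, -2) = -2200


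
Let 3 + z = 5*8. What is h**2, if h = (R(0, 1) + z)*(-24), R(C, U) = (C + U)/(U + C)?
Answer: 831744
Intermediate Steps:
z = 37 (z = -3 + 5*8 = -3 + 40 = 37)
R(C, U) = 1 (R(C, U) = (C + U)/(C + U) = 1)
h = -912 (h = (1 + 37)*(-24) = 38*(-24) = -912)
h**2 = (-912)**2 = 831744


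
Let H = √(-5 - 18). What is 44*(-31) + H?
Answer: -1364 + I*√23 ≈ -1364.0 + 4.7958*I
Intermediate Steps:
H = I*√23 (H = √(-23) = I*√23 ≈ 4.7958*I)
44*(-31) + H = 44*(-31) + I*√23 = -1364 + I*√23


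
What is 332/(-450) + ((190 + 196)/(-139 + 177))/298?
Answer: -896467/1273950 ≈ -0.70369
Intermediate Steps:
332/(-450) + ((190 + 196)/(-139 + 177))/298 = 332*(-1/450) + (386/38)*(1/298) = -166/225 + (386*(1/38))*(1/298) = -166/225 + (193/19)*(1/298) = -166/225 + 193/5662 = -896467/1273950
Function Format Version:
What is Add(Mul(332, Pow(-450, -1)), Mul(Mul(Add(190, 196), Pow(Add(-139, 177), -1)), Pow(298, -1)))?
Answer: Rational(-896467, 1273950) ≈ -0.70369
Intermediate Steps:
Add(Mul(332, Pow(-450, -1)), Mul(Mul(Add(190, 196), Pow(Add(-139, 177), -1)), Pow(298, -1))) = Add(Mul(332, Rational(-1, 450)), Mul(Mul(386, Pow(38, -1)), Rational(1, 298))) = Add(Rational(-166, 225), Mul(Mul(386, Rational(1, 38)), Rational(1, 298))) = Add(Rational(-166, 225), Mul(Rational(193, 19), Rational(1, 298))) = Add(Rational(-166, 225), Rational(193, 5662)) = Rational(-896467, 1273950)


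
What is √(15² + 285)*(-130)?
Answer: -130*√510 ≈ -2935.8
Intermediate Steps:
√(15² + 285)*(-130) = √(225 + 285)*(-130) = √510*(-130) = -130*√510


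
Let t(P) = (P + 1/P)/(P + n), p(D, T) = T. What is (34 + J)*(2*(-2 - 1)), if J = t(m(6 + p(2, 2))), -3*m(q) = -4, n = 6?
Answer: -9051/44 ≈ -205.70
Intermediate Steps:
m(q) = 4/3 (m(q) = -⅓*(-4) = 4/3)
t(P) = (P + 1/P)/(6 + P) (t(P) = (P + 1/P)/(P + 6) = (P + 1/P)/(6 + P))
J = 25/88 (J = (1 + (4/3)²)/((4/3)*(6 + 4/3)) = 3*(1 + 16/9)/(4*(22/3)) = (¾)*(3/22)*(25/9) = 25/88 ≈ 0.28409)
(34 + J)*(2*(-2 - 1)) = (34 + 25/88)*(2*(-2 - 1)) = 3017*(2*(-3))/88 = (3017/88)*(-6) = -9051/44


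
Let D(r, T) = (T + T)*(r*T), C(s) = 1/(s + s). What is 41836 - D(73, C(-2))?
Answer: 334615/8 ≈ 41827.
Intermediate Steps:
C(s) = 1/(2*s)
D(r, T) = 2*r*T² (D(r, T) = (2*T)*(T*r) = 2*r*T²)
41836 - D(73, C(-2)) = 41836 - 2*73*((½)/(-2))² = 41836 - 2*73*((½)*(-½))² = 41836 - 2*73*(-¼)² = 41836 - 2*73/16 = 41836 - 1*73/8 = 41836 - 73/8 = 334615/8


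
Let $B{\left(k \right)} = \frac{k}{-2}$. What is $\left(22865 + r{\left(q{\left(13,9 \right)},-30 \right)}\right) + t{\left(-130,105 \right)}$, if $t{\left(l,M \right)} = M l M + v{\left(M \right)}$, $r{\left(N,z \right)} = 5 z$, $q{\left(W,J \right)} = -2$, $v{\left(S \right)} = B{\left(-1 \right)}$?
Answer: $- \frac{2821069}{2} \approx -1.4105 \cdot 10^{6}$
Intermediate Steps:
$B{\left(k \right)} = - \frac{k}{2}$ ($B{\left(k \right)} = k \left(- \frac{1}{2}\right) = - \frac{k}{2}$)
$v{\left(S \right)} = \frac{1}{2}$ ($v{\left(S \right)} = \left(- \frac{1}{2}\right) \left(-1\right) = \frac{1}{2}$)
$t{\left(l,M \right)} = \frac{1}{2} + l M^{2}$ ($t{\left(l,M \right)} = M l M + \frac{1}{2} = l M^{2} + \frac{1}{2} = \frac{1}{2} + l M^{2}$)
$\left(22865 + r{\left(q{\left(13,9 \right)},-30 \right)}\right) + t{\left(-130,105 \right)} = \left(22865 + 5 \left(-30\right)\right) + \left(\frac{1}{2} - 130 \cdot 105^{2}\right) = \left(22865 - 150\right) + \left(\frac{1}{2} - 1433250\right) = 22715 + \left(\frac{1}{2} - 1433250\right) = 22715 - \frac{2866499}{2} = - \frac{2821069}{2}$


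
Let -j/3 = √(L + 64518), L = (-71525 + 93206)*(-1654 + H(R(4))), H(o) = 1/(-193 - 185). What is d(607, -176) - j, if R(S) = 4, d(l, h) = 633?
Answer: 633 + 3*I*√7015999018/14 ≈ 633.0 + 17949.0*I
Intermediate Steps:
H(o) = -1/378 (H(o) = 1/(-378) = -1/378)
L = -502046039/14 (L = (-71525 + 93206)*(-1654 - 1/378) = 21681*(-625213/378) = -502046039/14 ≈ -3.5860e+7)
j = -3*I*√7015999018/14 (j = -3*√(-502046039/14 + 64518) = -3*I*√7015999018/14 ≈ -17949.0*I)
d(607, -176) - j = 633 - (-3)*I*√7015999018/14 = 633 + 3*I*√7015999018/14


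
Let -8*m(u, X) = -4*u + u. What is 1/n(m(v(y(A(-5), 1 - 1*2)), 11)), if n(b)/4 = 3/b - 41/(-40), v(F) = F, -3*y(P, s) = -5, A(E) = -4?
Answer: 10/233 ≈ 0.042918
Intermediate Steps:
y(P, s) = 5/3 (y(P, s) = -1/3*(-5) = 5/3)
m(u, X) = 3*u/8 (m(u, X) = -(-4*u + u)/8 = -(-3)*u/8 = 3*u/8)
n(b) = 41/10 + 12/b (n(b) = 4*(3/b - 41/(-40)) = 4*(3/b - 41*(-1/40)) = 4*(3/b + 41/40) = 4*(41/40 + 3/b) = 41/10 + 12/b)
1/n(m(v(y(A(-5), 1 - 1*2)), 11)) = 1/(41/10 + 12/(((3/8)*(5/3)))) = 1/(41/10 + 12/(5/8)) = 1/(41/10 + 12*(8/5)) = 1/(41/10 + 96/5) = 1/(233/10) = 10/233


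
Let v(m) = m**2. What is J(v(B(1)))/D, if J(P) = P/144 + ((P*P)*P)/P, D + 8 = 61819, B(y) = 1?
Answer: 145/8900784 ≈ 1.6291e-5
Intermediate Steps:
D = 61811 (D = -8 + 61819 = 61811)
J(P) = P**2 + P/144 (J(P) = P*(1/144) + (P**2*P)/P = P/144 + P**3/P = P/144 + P**2 = P**2 + P/144)
J(v(B(1)))/D = (1**2*(1/144 + 1**2))/61811 = (1*(1/144 + 1))*(1/61811) = (1*(145/144))*(1/61811) = (145/144)*(1/61811) = 145/8900784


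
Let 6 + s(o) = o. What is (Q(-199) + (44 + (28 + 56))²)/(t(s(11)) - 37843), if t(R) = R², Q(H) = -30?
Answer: -8177/18909 ≈ -0.43244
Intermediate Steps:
s(o) = -6 + o
(Q(-199) + (44 + (28 + 56))²)/(t(s(11)) - 37843) = (-30 + (44 + (28 + 56))²)/((-6 + 11)² - 37843) = (-30 + (44 + 84)²)/(5² - 37843) = (-30 + 128²)/(25 - 37843) = (-30 + 16384)/(-37818) = 16354*(-1/37818) = -8177/18909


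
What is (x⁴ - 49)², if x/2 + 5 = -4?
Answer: 11009675329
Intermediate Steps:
x = -18 (x = -10 + 2*(-4) = -10 - 8 = -18)
(x⁴ - 49)² = ((-18)⁴ - 49)² = (104976 - 49)² = 104927² = 11009675329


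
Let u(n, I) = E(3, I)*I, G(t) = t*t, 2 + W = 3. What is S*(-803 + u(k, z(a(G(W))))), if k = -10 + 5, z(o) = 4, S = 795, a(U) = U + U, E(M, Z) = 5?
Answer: -622485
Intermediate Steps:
W = 1 (W = -2 + 3 = 1)
G(t) = t**2
a(U) = 2*U
k = -5
u(n, I) = 5*I
S*(-803 + u(k, z(a(G(W))))) = 795*(-803 + 5*4) = 795*(-803 + 20) = 795*(-783) = -622485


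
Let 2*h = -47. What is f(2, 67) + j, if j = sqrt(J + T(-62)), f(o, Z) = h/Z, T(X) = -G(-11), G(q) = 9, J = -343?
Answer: -47/134 + 4*I*sqrt(22) ≈ -0.35075 + 18.762*I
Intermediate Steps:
h = -47/2 (h = (1/2)*(-47) = -47/2 ≈ -23.500)
T(X) = -9 (T(X) = -1*9 = -9)
f(o, Z) = -47/(2*Z)
j = 4*I*sqrt(22) (j = sqrt(-343 - 9) = sqrt(-352) = 4*I*sqrt(22) ≈ 18.762*I)
f(2, 67) + j = -47/2/67 + 4*I*sqrt(22) = -47/2*1/67 + 4*I*sqrt(22) = -47/134 + 4*I*sqrt(22)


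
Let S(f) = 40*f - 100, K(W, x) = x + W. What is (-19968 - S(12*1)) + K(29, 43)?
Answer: -20276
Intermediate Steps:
K(W, x) = W + x
S(f) = -100 + 40*f
(-19968 - S(12*1)) + K(29, 43) = (-19968 - (-100 + 40*(12*1))) + (29 + 43) = (-19968 - (-100 + 40*12)) + 72 = (-19968 - (-100 + 480)) + 72 = (-19968 - 1*380) + 72 = (-19968 - 380) + 72 = -20348 + 72 = -20276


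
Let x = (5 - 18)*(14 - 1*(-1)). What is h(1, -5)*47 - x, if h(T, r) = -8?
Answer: -181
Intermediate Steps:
x = -195 (x = -13*(14 + 1) = -13*15 = -195)
h(1, -5)*47 - x = -8*47 - 1*(-195) = -376 + 195 = -181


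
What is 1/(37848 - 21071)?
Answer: 1/16777 ≈ 5.9605e-5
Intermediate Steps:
1/(37848 - 21071) = 1/16777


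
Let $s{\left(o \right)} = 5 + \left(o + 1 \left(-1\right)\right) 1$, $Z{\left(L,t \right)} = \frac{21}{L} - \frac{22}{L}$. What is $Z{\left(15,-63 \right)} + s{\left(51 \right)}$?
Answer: $\frac{824}{15} \approx 54.933$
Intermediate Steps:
$Z{\left(L,t \right)} = - \frac{1}{L}$
$s{\left(o \right)} = 4 + o$ ($s{\left(o \right)} = 5 + \left(o - 1\right) 1 = 5 + \left(-1 + o\right) 1 = 5 + \left(-1 + o\right) = 4 + o$)
$Z{\left(15,-63 \right)} + s{\left(51 \right)} = - \frac{1}{15} + \left(4 + 51\right) = \left(-1\right) \frac{1}{15} + 55 = - \frac{1}{15} + 55 = \frac{824}{15}$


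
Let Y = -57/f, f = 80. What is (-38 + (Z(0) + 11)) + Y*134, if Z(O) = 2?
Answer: -4819/40 ≈ -120.47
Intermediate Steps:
Y = -57/80 ≈ -0.71250
(-38 + (Z(0) + 11)) + Y*134 = (-38 + (2 + 11)) - 57/80*134 = (-38 + 13) - 3819/40 = -25 - 3819/40 = -4819/40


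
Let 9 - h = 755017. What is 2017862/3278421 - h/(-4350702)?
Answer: 1050647026126/2377238800257 ≈ 0.44196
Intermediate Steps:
h = -755008 (h = 9 - 1*755017 = 9 - 755017 = -755008)
2017862/3278421 - h/(-4350702) = 2017862/3278421 - 1*(-755008)/(-4350702) = 2017862*(1/3278421) + 755008*(-1/4350702) = 2017862/3278421 - 377504/2175351 = 1050647026126/2377238800257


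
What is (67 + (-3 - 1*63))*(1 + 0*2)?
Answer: 1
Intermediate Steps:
(67 + (-3 - 1*63))*(1 + 0*2) = (67 + (-3 - 63))*(1 + 0) = (67 - 66)*1 = 1*1 = 1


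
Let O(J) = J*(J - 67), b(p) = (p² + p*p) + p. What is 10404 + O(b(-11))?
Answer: 48288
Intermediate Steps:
b(p) = p + 2*p² (b(p) = (p² + p²) + p = 2*p² + p = p + 2*p²)
O(J) = J*(-67 + J)
10404 + O(b(-11)) = 10404 + (-11*(1 + 2*(-11)))*(-67 - 11*(1 + 2*(-11))) = 10404 + (-11*(1 - 22))*(-67 - 11*(1 - 22)) = 10404 + (-11*(-21))*(-67 - 11*(-21)) = 10404 + 231*(-67 + 231) = 10404 + 231*164 = 10404 + 37884 = 48288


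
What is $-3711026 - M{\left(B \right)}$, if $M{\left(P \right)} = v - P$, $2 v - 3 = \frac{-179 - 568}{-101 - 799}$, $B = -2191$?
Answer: $- \frac{742643783}{200} \approx -3.7132 \cdot 10^{6}$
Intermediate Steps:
$v = \frac{383}{200}$ ($v = \frac{3}{2} + \frac{\left(-179 - 568\right) \frac{1}{-101 - 799}}{2} = \frac{3}{2} + \frac{\left(-747\right) \frac{1}{-900}}{2} = \frac{3}{2} + \frac{\left(-747\right) \left(- \frac{1}{900}\right)}{2} = \frac{3}{2} + \frac{1}{2} \cdot \frac{83}{100} = \frac{3}{2} + \frac{83}{200} = \frac{383}{200} \approx 1.915$)
$M{\left(P \right)} = \frac{383}{200} - P$
$-3711026 - M{\left(B \right)} = -3711026 - \left(\frac{383}{200} - -2191\right) = -3711026 - \left(\frac{383}{200} + 2191\right) = -3711026 - \frac{438583}{200} = - \frac{742643783}{200}$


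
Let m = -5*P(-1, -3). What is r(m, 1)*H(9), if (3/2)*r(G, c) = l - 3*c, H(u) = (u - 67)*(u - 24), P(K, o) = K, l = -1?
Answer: -2320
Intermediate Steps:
H(u) = (-67 + u)*(-24 + u)
m = 5 (m = -5*(-1) = 5)
r(G, c) = -⅔ - 2*c (r(G, c) = 2*(-1 - 3*c)/3 = -⅔ - 2*c)
r(m, 1)*H(9) = (-⅔ - 2*1)*(1608 + 9² - 91*9) = (-⅔ - 2)*(1608 + 81 - 819) = -8/3*870 = -2320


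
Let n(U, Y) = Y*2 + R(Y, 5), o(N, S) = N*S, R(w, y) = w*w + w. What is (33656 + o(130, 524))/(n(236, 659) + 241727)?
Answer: 101776/677985 ≈ 0.15012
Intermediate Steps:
R(w, y) = w + w² (R(w, y) = w² + w = w + w²)
n(U, Y) = 2*Y + Y*(1 + Y) (n(U, Y) = Y*2 + Y*(1 + Y) = 2*Y + Y*(1 + Y))
(33656 + o(130, 524))/(n(236, 659) + 241727) = (33656 + 130*524)/(659*(3 + 659) + 241727) = (33656 + 68120)/(659*662 + 241727) = 101776/(436258 + 241727) = 101776/677985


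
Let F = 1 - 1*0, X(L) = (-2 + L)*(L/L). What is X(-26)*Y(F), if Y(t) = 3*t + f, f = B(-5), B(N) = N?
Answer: 56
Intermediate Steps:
X(L) = -2 + L (X(L) = (-2 + L)*1 = -2 + L)
f = -5
F = 1 (F = 1 + 0 = 1)
Y(t) = -5 + 3*t (Y(t) = 3*t - 5 = -5 + 3*t)
X(-26)*Y(F) = (-2 - 26)*(-5 + 3*1) = -28*(-5 + 3) = -28*(-2) = 56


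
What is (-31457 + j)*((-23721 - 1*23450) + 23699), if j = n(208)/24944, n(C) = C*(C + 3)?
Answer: 1151036835840/1559 ≈ 7.3832e+8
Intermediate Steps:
n(C) = C*(3 + C)
j = 2743/1559 (j = (208*(3 + 208))/24944 = (208*211)*(1/24944) = 43888*(1/24944) = 2743/1559 ≈ 1.7595)
(-31457 + j)*((-23721 - 1*23450) + 23699) = (-31457 + 2743/1559)*((-23721 - 1*23450) + 23699) = -49038720*((-23721 - 23450) + 23699)/1559 = -49038720*(-47171 + 23699)/1559 = -49038720/1559*(-23472) = 1151036835840/1559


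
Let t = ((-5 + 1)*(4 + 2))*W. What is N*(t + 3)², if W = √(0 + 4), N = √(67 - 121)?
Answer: 6075*I*√6 ≈ 14881.0*I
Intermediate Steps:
N = 3*I*√6 (N = √(-54) = 3*I*√6 ≈ 7.3485*I)
W = 2 (W = √4 = 2)
t = -48 (t = ((-5 + 1)*(4 + 2))*2 = -4*6*2 = -24*2 = -48)
N*(t + 3)² = (3*I*√6)*(-48 + 3)² = (3*I*√6)*(-45)² = (3*I*√6)*2025 = 6075*I*√6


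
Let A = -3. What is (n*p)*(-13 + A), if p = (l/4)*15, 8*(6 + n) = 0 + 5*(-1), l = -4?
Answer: -1590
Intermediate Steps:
n = -53/8 (n = -6 + (0 + 5*(-1))/8 = -6 + (0 - 5)/8 = -6 + (1/8)*(-5) = -6 - 5/8 = -53/8 ≈ -6.6250)
p = -15 (p = -4/4*15 = -4*1/4*15 = -1*15 = -15)
(n*p)*(-13 + A) = (-53/8*(-15))*(-13 - 3) = (795/8)*(-16) = -1590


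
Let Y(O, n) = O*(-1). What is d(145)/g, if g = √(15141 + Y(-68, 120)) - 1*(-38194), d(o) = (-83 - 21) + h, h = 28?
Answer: -2902744/1458766427 + 76*√15209/1458766427 ≈ -0.0019834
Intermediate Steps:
Y(O, n) = -O
d(o) = -76 (d(o) = (-83 - 21) + 28 = -104 + 28 = -76)
g = 38194 + √15209 (g = √(15141 - 1*(-68)) - 1*(-38194) = √(15141 + 68) + 38194 = √15209 + 38194 = 38194 + √15209 ≈ 38317.)
d(145)/g = -76/(38194 + √15209)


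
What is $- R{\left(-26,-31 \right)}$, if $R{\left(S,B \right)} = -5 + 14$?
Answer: $-9$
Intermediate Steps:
$R{\left(S,B \right)} = 9$
$- R{\left(-26,-31 \right)} = \left(-1\right) 9 = -9$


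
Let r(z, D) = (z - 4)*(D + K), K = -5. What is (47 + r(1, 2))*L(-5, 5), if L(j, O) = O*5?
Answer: 1400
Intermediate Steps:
L(j, O) = 5*O
r(z, D) = (-5 + D)*(-4 + z) (r(z, D) = (z - 4)*(D - 5) = (-4 + z)*(-5 + D) = (-5 + D)*(-4 + z))
(47 + r(1, 2))*L(-5, 5) = (47 + (20 - 5*1 - 4*2 + 2*1))*(5*5) = (47 + (20 - 5 - 8 + 2))*25 = (47 + 9)*25 = 56*25 = 1400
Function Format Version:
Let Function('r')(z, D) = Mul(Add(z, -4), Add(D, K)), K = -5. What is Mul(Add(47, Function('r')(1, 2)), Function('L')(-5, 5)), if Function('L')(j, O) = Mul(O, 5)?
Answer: 1400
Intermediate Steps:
Function('L')(j, O) = Mul(5, O)
Function('r')(z, D) = Mul(Add(-5, D), Add(-4, z)) (Function('r')(z, D) = Mul(Add(z, -4), Add(D, -5)) = Mul(Add(-4, z), Add(-5, D)) = Mul(Add(-5, D), Add(-4, z)))
Mul(Add(47, Function('r')(1, 2)), Function('L')(-5, 5)) = Mul(Add(47, Add(20, Mul(-5, 1), Mul(-4, 2), Mul(2, 1))), Mul(5, 5)) = Mul(Add(47, Add(20, -5, -8, 2)), 25) = Mul(Add(47, 9), 25) = Mul(56, 25) = 1400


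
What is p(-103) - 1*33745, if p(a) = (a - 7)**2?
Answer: -21645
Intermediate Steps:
p(a) = (-7 + a)**2
p(-103) - 1*33745 = (-7 - 103)**2 - 1*33745 = (-110)**2 - 33745 = 12100 - 33745 = -21645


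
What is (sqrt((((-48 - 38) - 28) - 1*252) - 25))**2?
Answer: -391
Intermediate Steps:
(sqrt((((-48 - 38) - 28) - 1*252) - 25))**2 = (sqrt(((-86 - 28) - 252) - 25))**2 = (sqrt((-114 - 252) - 25))**2 = (sqrt(-366 - 25))**2 = (sqrt(-391))**2 = (I*sqrt(391))**2 = -391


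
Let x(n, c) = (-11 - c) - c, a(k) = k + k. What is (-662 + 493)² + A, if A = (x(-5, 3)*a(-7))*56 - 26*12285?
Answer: -277521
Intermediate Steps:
a(k) = 2*k
x(n, c) = -11 - 2*c
A = -306082 (A = ((-11 - 2*3)*(2*(-7)))*56 - 26*12285 = ((-11 - 6)*(-14))*56 - 319410 = -17*(-14)*56 - 319410 = 238*56 - 319410 = 13328 - 319410 = -306082)
(-662 + 493)² + A = (-662 + 493)² - 306082 = (-169)² - 306082 = 28561 - 306082 = -277521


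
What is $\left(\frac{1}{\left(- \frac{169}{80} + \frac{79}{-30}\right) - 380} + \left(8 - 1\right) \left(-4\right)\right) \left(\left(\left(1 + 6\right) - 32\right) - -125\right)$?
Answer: $- \frac{258573200}{92339} \approx -2800.3$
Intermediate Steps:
$\left(\frac{1}{\left(- \frac{169}{80} + \frac{79}{-30}\right) - 380} + \left(8 - 1\right) \left(-4\right)\right) \left(\left(\left(1 + 6\right) - 32\right) - -125\right) = \left(\frac{1}{\left(\left(-169\right) \frac{1}{80} + 79 \left(- \frac{1}{30}\right)\right) - 380} + 7 \left(-4\right)\right) \left(\left(7 - 32\right) + 125\right) = \left(\frac{1}{\left(- \frac{169}{80} - \frac{79}{30}\right) - 380} - 28\right) \left(-25 + 125\right) = \left(\frac{1}{- \frac{1139}{240} - 380} - 28\right) 100 = \left(\frac{1}{- \frac{92339}{240}} - 28\right) 100 = \left(- \frac{240}{92339} - 28\right) 100 = \left(- \frac{2585732}{92339}\right) 100 = - \frac{258573200}{92339}$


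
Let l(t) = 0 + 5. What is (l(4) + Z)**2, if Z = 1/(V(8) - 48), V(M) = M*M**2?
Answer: 5387041/215296 ≈ 25.022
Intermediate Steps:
l(t) = 5
V(M) = M**3
Z = 1/464 (Z = 1/(8**3 - 48) = 1/(512 - 48) = 1/464 ≈ 0.0021552)
(l(4) + Z)**2 = (5 + 1/464)**2 = (2321/464)**2 = 5387041/215296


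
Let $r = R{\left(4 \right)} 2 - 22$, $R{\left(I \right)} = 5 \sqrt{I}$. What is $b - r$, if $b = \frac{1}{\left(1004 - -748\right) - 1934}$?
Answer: $\frac{363}{182} \approx 1.9945$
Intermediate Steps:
$r = -2$ ($r = 5 \sqrt{4} \cdot 2 - 22 = 5 \cdot 2 \cdot 2 - 22 = 10 \cdot 2 - 22 = 20 - 22 = -2$)
$b = - \frac{1}{182}$ ($b = \frac{1}{\left(1004 + 748\right) - 1934} = \frac{1}{1752 - 1934} = \frac{1}{-182} = - \frac{1}{182} \approx -0.0054945$)
$b - r = - \frac{1}{182} - -2 = - \frac{1}{182} + 2 = \frac{363}{182}$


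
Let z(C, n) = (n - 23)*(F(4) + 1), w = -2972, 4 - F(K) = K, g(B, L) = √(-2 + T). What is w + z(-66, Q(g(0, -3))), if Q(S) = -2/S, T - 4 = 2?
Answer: -2996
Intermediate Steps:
T = 6 (T = 4 + 2 = 6)
g(B, L) = 2 (g(B, L) = √(-2 + 6) = √4 = 2)
F(K) = 4 - K
z(C, n) = -23 + n (z(C, n) = (n - 23)*((4 - 1*4) + 1) = (-23 + n)*((4 - 4) + 1) = (-23 + n)*(0 + 1) = (-23 + n)*1 = -23 + n)
w + z(-66, Q(g(0, -3))) = -2972 + (-23 - 2/2) = -2972 + (-23 - 2*½) = -2972 + (-23 - 1) = -2972 - 24 = -2996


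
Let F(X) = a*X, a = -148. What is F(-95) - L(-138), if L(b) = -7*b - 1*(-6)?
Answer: 13088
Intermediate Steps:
F(X) = -148*X
L(b) = 6 - 7*b (L(b) = -7*b + 6 = 6 - 7*b)
F(-95) - L(-138) = -148*(-95) - (6 - 7*(-138)) = 14060 - (6 + 966) = 14060 - 1*972 = 14060 - 972 = 13088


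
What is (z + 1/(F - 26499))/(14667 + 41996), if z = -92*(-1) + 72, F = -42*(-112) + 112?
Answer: 3556011/1228623829 ≈ 0.0028943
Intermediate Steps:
F = 4816 (F = 4704 + 112 = 4816)
z = 164 (z = 92 + 72 = 164)
(z + 1/(F - 26499))/(14667 + 41996) = (164 + 1/(4816 - 26499))/(14667 + 41996) = (164 + 1/(-21683))/56663 = (164 - 1/21683)*(1/56663) = (3556011/21683)*(1/56663) = 3556011/1228623829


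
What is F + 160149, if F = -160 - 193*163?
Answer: 128530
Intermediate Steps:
F = -31619 (F = -160 - 31459 = -31619)
F + 160149 = -31619 + 160149 = 128530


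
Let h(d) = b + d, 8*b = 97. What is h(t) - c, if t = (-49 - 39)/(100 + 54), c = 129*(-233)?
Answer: 1683839/56 ≈ 30069.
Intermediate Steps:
b = 97/8 (b = (⅛)*97 = 97/8 ≈ 12.125)
c = -30057
t = -4/7 (t = -88/154 = -88*1/154 = -4/7 ≈ -0.57143)
h(d) = 97/8 + d
h(t) - c = (97/8 - 4/7) - 1*(-30057) = 647/56 + 30057 = 1683839/56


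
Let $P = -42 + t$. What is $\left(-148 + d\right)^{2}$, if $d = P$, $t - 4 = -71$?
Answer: $66049$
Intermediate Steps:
$t = -67$ ($t = 4 - 71 = -67$)
$P = -109$ ($P = -42 - 67 = -109$)
$d = -109$
$\left(-148 + d\right)^{2} = \left(-148 - 109\right)^{2} = \left(-257\right)^{2} = 66049$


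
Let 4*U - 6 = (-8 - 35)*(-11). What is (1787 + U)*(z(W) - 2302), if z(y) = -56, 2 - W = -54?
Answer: -8992233/2 ≈ -4.4961e+6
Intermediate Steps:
W = 56 (W = 2 - 1*(-54) = 2 + 54 = 56)
U = 479/4 (U = 3/2 + ((-8 - 35)*(-11))/4 = 3/2 + (-43*(-11))/4 = 3/2 + (¼)*473 = 3/2 + 473/4 = 479/4 ≈ 119.75)
(1787 + U)*(z(W) - 2302) = (1787 + 479/4)*(-56 - 2302) = (7627/4)*(-2358) = -8992233/2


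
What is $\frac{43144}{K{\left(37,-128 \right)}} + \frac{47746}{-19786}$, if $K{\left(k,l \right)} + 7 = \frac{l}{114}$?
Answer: $- \frac{24339997943}{4580459} \approx -5313.9$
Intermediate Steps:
$K{\left(k,l \right)} = -7 + \frac{l}{114}$
$\frac{43144}{K{\left(37,-128 \right)}} + \frac{47746}{-19786} = \frac{43144}{-7 + \frac{1}{114} \left(-128\right)} + \frac{47746}{-19786} = \frac{43144}{-7 - \frac{64}{57}} + 47746 \left(- \frac{1}{19786}\right) = \frac{43144}{- \frac{463}{57}} - \frac{23873}{9893} = 43144 \left(- \frac{57}{463}\right) - \frac{23873}{9893} = - \frac{2459208}{463} - \frac{23873}{9893} = - \frac{24339997943}{4580459}$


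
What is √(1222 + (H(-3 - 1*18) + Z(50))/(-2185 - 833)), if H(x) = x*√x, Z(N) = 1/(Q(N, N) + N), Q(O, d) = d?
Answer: √(1113037189782 + 6337800*I*√21)/30180 ≈ 34.957 + 0.00045608*I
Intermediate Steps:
Z(N) = 1/(2*N) (Z(N) = 1/(N + N) = 1/(2*N))
H(x) = x^(3/2)
√(1222 + (H(-3 - 1*18) + Z(50))/(-2185 - 833)) = √(1222 + ((-3 - 1*18)^(3/2) + (½)/50)/(-2185 - 833)) = √(1222 + ((-3 - 18)^(3/2) + (½)*(1/50))/(-3018)) = √(1222 + ((-21)^(3/2) + 1/100)*(-1/3018)) = √(1222 + (-21*I*√21 + 1/100)*(-1/3018)) = √(1222 + (1/100 - 21*I*√21)*(-1/3018)) = √(1222 + (-1/301800 + 7*I*√21/1006)) = √(368799599/301800 + 7*I*√21/1006)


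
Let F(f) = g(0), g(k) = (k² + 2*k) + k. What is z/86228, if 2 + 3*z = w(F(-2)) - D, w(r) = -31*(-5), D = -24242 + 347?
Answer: 2004/21557 ≈ 0.092963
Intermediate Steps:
g(k) = k² + 3*k
F(f) = 0 (F(f) = 0*(3 + 0) = 0*3 = 0)
D = -23895
w(r) = 155
z = 8016 (z = -⅔ + (155 - 1*(-23895))/3 = -⅔ + (155 + 23895)/3 = -⅔ + (⅓)*24050 = -⅔ + 24050/3 = 8016)
z/86228 = 8016/86228 = 8016*(1/86228) = 2004/21557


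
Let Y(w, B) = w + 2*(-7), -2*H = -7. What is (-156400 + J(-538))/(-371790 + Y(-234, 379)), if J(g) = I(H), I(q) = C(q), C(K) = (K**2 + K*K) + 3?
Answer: 312745/744076 ≈ 0.42031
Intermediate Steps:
H = 7/2 (H = -1/2*(-7) = 7/2 ≈ 3.5000)
Y(w, B) = -14 + w (Y(w, B) = w - 14 = -14 + w)
C(K) = 3 + 2*K**2 (C(K) = (K**2 + K**2) + 3 = 2*K**2 + 3 = 3 + 2*K**2)
I(q) = 3 + 2*q**2
J(g) = 55/2 (J(g) = 3 + 2*(7/2)**2 = 3 + 2*(49/4) = 3 + 49/2 = 55/2)
(-156400 + J(-538))/(-371790 + Y(-234, 379)) = (-156400 + 55/2)/(-371790 + (-14 - 234)) = -312745/(2*(-371790 - 248)) = -312745/2/(-372038) = -312745/2*(-1/372038) = 312745/744076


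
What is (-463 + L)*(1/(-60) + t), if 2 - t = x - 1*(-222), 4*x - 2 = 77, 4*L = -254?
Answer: 2524743/20 ≈ 1.2624e+5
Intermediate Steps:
L = -127/2 (L = (¼)*(-254) = -127/2 ≈ -63.500)
x = 79/4 (x = ½ + (¼)*77 = ½ + 77/4 = 79/4 ≈ 19.750)
t = -959/4 (t = 2 - (79/4 - 1*(-222)) = 2 - (79/4 + 222) = 2 - 1*967/4 = 2 - 967/4 = -959/4 ≈ -239.75)
(-463 + L)*(1/(-60) + t) = (-463 - 127/2)*(1/(-60) - 959/4) = -1053*(-1/60 - 959/4)/2 = -1053/2*(-7193/30) = 2524743/20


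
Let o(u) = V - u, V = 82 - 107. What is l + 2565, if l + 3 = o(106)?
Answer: 2431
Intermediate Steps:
V = -25
o(u) = -25 - u
l = -134 (l = -3 + (-25 - 1*106) = -3 + (-25 - 106) = -3 - 131 = -134)
l + 2565 = -134 + 2565 = 2431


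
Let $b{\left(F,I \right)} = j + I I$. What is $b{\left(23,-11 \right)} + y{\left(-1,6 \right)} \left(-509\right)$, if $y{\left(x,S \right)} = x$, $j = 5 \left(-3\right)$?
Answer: $615$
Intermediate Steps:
$j = -15$
$b{\left(F,I \right)} = -15 + I^{2}$ ($b{\left(F,I \right)} = -15 + I I = -15 + I^{2}$)
$b{\left(23,-11 \right)} + y{\left(-1,6 \right)} \left(-509\right) = \left(-15 + \left(-11\right)^{2}\right) - -509 = \left(-15 + 121\right) + 509 = 106 + 509 = 615$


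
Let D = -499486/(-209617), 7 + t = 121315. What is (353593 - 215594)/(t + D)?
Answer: 28926936383/25428718522 ≈ 1.1376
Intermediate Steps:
t = 121308 (t = -7 + 121315 = 121308)
D = 499486/209617 (D = -499486*(-1/209617) = 499486/209617 ≈ 2.3829)
(353593 - 215594)/(t + D) = (353593 - 215594)/(121308 + 499486/209617) = 137999/(25428718522/209617) = 137999*(209617/25428718522) = 28926936383/25428718522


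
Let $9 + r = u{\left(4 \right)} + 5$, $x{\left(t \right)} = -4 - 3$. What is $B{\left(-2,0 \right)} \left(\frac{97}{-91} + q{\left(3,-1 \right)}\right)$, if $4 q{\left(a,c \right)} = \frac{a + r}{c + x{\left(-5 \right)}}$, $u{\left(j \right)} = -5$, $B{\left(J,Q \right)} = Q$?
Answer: $0$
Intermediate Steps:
$x{\left(t \right)} = -7$
$r = -9$ ($r = -9 + \left(-5 + 5\right) = -9 + 0 = -9$)
$q{\left(a,c \right)} = \frac{-9 + a}{4 \left(-7 + c\right)}$ ($q{\left(a,c \right)} = \frac{\left(a - 9\right) \frac{1}{c - 7}}{4} = \frac{\left(-9 + a\right) \frac{1}{-7 + c}}{4} = \frac{\frac{1}{-7 + c} \left(-9 + a\right)}{4} = \frac{-9 + a}{4 \left(-7 + c\right)}$)
$B{\left(-2,0 \right)} \left(\frac{97}{-91} + q{\left(3,-1 \right)}\right) = 0 \left(\frac{97}{-91} + \frac{-9 + 3}{4 \left(-7 - 1\right)}\right) = 0 \left(97 \left(- \frac{1}{91}\right) + \frac{1}{4} \frac{1}{-8} \left(-6\right)\right) = 0 \left(- \frac{97}{91} + \frac{1}{4} \left(- \frac{1}{8}\right) \left(-6\right)\right) = 0 \left(- \frac{97}{91} + \frac{3}{16}\right) = 0 \left(- \frac{1279}{1456}\right) = 0$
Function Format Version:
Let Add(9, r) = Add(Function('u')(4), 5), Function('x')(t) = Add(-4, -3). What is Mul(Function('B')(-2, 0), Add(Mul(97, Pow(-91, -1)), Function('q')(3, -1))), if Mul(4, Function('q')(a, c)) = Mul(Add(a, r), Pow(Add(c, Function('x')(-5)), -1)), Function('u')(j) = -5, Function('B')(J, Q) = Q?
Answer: 0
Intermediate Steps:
Function('x')(t) = -7
r = -9 (r = Add(-9, Add(-5, 5)) = Add(-9, 0) = -9)
Function('q')(a, c) = Mul(Rational(1, 4), Pow(Add(-7, c), -1), Add(-9, a)) (Function('q')(a, c) = Mul(Rational(1, 4), Mul(Add(a, -9), Pow(Add(c, -7), -1))) = Mul(Rational(1, 4), Mul(Add(-9, a), Pow(Add(-7, c), -1))) = Mul(Rational(1, 4), Mul(Pow(Add(-7, c), -1), Add(-9, a))) = Mul(Rational(1, 4), Pow(Add(-7, c), -1), Add(-9, a)))
Mul(Function('B')(-2, 0), Add(Mul(97, Pow(-91, -1)), Function('q')(3, -1))) = Mul(0, Add(Mul(97, Pow(-91, -1)), Mul(Rational(1, 4), Pow(Add(-7, -1), -1), Add(-9, 3)))) = Mul(0, Add(Mul(97, Rational(-1, 91)), Mul(Rational(1, 4), Pow(-8, -1), -6))) = Mul(0, Add(Rational(-97, 91), Mul(Rational(1, 4), Rational(-1, 8), -6))) = Mul(0, Add(Rational(-97, 91), Rational(3, 16))) = Mul(0, Rational(-1279, 1456)) = 0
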